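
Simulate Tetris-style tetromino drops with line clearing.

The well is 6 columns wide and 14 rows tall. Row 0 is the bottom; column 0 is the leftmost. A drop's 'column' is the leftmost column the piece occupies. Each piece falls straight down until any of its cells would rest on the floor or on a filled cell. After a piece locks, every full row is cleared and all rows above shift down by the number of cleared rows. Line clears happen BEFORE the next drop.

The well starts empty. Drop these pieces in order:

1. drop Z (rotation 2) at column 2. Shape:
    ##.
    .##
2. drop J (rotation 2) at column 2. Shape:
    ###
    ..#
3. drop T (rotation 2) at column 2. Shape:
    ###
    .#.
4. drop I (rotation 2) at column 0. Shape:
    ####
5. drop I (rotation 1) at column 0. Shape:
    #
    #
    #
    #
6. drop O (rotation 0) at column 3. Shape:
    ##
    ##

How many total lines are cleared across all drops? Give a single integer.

Drop 1: Z rot2 at col 2 lands with bottom-row=0; cleared 0 line(s) (total 0); column heights now [0 0 2 2 1 0], max=2
Drop 2: J rot2 at col 2 lands with bottom-row=1; cleared 0 line(s) (total 0); column heights now [0 0 3 3 3 0], max=3
Drop 3: T rot2 at col 2 lands with bottom-row=3; cleared 0 line(s) (total 0); column heights now [0 0 5 5 5 0], max=5
Drop 4: I rot2 at col 0 lands with bottom-row=5; cleared 0 line(s) (total 0); column heights now [6 6 6 6 5 0], max=6
Drop 5: I rot1 at col 0 lands with bottom-row=6; cleared 0 line(s) (total 0); column heights now [10 6 6 6 5 0], max=10
Drop 6: O rot0 at col 3 lands with bottom-row=6; cleared 0 line(s) (total 0); column heights now [10 6 6 8 8 0], max=10

Answer: 0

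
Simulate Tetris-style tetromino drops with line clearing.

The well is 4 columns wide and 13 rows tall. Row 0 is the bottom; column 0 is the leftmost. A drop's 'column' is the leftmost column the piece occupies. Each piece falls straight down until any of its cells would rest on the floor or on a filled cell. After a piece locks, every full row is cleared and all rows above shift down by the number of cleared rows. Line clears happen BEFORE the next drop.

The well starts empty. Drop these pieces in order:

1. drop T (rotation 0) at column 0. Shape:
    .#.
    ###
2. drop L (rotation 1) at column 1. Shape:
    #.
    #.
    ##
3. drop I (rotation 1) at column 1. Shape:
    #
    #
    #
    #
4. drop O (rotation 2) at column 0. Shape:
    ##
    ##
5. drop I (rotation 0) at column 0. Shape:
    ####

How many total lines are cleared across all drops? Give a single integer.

Answer: 1

Derivation:
Drop 1: T rot0 at col 0 lands with bottom-row=0; cleared 0 line(s) (total 0); column heights now [1 2 1 0], max=2
Drop 2: L rot1 at col 1 lands with bottom-row=2; cleared 0 line(s) (total 0); column heights now [1 5 3 0], max=5
Drop 3: I rot1 at col 1 lands with bottom-row=5; cleared 0 line(s) (total 0); column heights now [1 9 3 0], max=9
Drop 4: O rot2 at col 0 lands with bottom-row=9; cleared 0 line(s) (total 0); column heights now [11 11 3 0], max=11
Drop 5: I rot0 at col 0 lands with bottom-row=11; cleared 1 line(s) (total 1); column heights now [11 11 3 0], max=11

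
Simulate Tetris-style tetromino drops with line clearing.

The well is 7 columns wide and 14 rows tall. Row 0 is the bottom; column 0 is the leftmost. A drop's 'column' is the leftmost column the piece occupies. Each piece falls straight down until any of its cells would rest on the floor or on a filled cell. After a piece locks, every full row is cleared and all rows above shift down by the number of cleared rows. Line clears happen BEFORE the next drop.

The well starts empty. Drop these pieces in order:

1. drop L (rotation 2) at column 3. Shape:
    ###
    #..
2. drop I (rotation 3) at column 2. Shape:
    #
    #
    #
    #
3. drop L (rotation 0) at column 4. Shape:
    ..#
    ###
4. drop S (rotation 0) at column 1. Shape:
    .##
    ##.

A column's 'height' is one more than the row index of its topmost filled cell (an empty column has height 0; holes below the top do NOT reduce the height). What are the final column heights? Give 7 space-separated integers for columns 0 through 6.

Drop 1: L rot2 at col 3 lands with bottom-row=0; cleared 0 line(s) (total 0); column heights now [0 0 0 2 2 2 0], max=2
Drop 2: I rot3 at col 2 lands with bottom-row=0; cleared 0 line(s) (total 0); column heights now [0 0 4 2 2 2 0], max=4
Drop 3: L rot0 at col 4 lands with bottom-row=2; cleared 0 line(s) (total 0); column heights now [0 0 4 2 3 3 4], max=4
Drop 4: S rot0 at col 1 lands with bottom-row=4; cleared 0 line(s) (total 0); column heights now [0 5 6 6 3 3 4], max=6

Answer: 0 5 6 6 3 3 4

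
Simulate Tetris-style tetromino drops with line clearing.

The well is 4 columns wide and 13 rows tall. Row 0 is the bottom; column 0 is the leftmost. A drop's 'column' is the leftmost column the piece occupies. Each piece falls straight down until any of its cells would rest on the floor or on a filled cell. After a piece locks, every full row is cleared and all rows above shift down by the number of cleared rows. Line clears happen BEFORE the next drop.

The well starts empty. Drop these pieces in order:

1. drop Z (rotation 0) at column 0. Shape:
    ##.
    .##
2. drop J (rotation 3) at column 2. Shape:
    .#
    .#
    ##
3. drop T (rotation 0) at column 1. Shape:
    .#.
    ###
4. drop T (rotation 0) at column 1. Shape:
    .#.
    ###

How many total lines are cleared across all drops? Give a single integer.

Answer: 1

Derivation:
Drop 1: Z rot0 at col 0 lands with bottom-row=0; cleared 0 line(s) (total 0); column heights now [2 2 1 0], max=2
Drop 2: J rot3 at col 2 lands with bottom-row=1; cleared 1 line(s) (total 1); column heights now [0 1 1 3], max=3
Drop 3: T rot0 at col 1 lands with bottom-row=3; cleared 0 line(s) (total 1); column heights now [0 4 5 4], max=5
Drop 4: T rot0 at col 1 lands with bottom-row=5; cleared 0 line(s) (total 1); column heights now [0 6 7 6], max=7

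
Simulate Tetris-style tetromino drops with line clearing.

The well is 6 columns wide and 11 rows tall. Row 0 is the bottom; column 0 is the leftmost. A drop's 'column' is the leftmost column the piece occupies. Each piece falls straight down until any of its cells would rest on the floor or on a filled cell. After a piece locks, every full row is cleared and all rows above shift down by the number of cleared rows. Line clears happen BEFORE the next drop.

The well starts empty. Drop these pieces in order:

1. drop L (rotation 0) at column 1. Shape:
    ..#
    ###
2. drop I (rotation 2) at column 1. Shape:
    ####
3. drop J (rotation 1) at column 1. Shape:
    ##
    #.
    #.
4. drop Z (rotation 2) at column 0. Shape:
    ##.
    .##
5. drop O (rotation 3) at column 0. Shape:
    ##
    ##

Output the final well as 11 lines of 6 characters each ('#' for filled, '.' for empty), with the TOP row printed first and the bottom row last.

Answer: ......
##....
##....
##....
.##...
.##...
.#....
.#....
.####.
...#..
.###..

Derivation:
Drop 1: L rot0 at col 1 lands with bottom-row=0; cleared 0 line(s) (total 0); column heights now [0 1 1 2 0 0], max=2
Drop 2: I rot2 at col 1 lands with bottom-row=2; cleared 0 line(s) (total 0); column heights now [0 3 3 3 3 0], max=3
Drop 3: J rot1 at col 1 lands with bottom-row=3; cleared 0 line(s) (total 0); column heights now [0 6 6 3 3 0], max=6
Drop 4: Z rot2 at col 0 lands with bottom-row=6; cleared 0 line(s) (total 0); column heights now [8 8 7 3 3 0], max=8
Drop 5: O rot3 at col 0 lands with bottom-row=8; cleared 0 line(s) (total 0); column heights now [10 10 7 3 3 0], max=10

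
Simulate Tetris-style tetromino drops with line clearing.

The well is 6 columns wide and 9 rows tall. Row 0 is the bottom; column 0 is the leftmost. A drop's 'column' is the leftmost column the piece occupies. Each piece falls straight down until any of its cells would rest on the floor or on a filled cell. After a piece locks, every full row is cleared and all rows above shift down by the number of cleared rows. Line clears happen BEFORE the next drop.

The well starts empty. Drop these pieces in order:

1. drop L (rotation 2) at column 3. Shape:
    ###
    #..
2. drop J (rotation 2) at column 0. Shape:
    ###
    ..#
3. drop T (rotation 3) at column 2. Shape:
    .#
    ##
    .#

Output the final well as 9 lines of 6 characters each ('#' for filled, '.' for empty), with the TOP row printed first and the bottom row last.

Answer: ......
......
......
......
......
...#..
..##..
...#..
..##..

Derivation:
Drop 1: L rot2 at col 3 lands with bottom-row=0; cleared 0 line(s) (total 0); column heights now [0 0 0 2 2 2], max=2
Drop 2: J rot2 at col 0 lands with bottom-row=0; cleared 1 line(s) (total 1); column heights now [0 0 1 1 0 0], max=1
Drop 3: T rot3 at col 2 lands with bottom-row=1; cleared 0 line(s) (total 1); column heights now [0 0 3 4 0 0], max=4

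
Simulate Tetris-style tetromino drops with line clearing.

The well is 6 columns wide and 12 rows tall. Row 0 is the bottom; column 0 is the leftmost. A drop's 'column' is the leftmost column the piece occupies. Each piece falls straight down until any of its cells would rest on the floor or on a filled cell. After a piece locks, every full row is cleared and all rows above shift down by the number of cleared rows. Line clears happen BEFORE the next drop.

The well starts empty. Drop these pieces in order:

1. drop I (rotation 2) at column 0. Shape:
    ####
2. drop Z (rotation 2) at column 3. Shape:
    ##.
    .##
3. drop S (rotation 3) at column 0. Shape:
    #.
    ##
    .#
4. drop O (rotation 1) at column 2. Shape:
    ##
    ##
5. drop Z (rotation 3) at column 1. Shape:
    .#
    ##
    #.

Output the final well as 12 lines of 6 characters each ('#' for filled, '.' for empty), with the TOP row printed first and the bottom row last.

Answer: ......
......
......
......
......
......
......
..#...
.##...
####..
####..
.#.##.

Derivation:
Drop 1: I rot2 at col 0 lands with bottom-row=0; cleared 0 line(s) (total 0); column heights now [1 1 1 1 0 0], max=1
Drop 2: Z rot2 at col 3 lands with bottom-row=0; cleared 1 line(s) (total 1); column heights now [0 0 0 1 1 0], max=1
Drop 3: S rot3 at col 0 lands with bottom-row=0; cleared 0 line(s) (total 1); column heights now [3 2 0 1 1 0], max=3
Drop 4: O rot1 at col 2 lands with bottom-row=1; cleared 0 line(s) (total 1); column heights now [3 2 3 3 1 0], max=3
Drop 5: Z rot3 at col 1 lands with bottom-row=2; cleared 0 line(s) (total 1); column heights now [3 4 5 3 1 0], max=5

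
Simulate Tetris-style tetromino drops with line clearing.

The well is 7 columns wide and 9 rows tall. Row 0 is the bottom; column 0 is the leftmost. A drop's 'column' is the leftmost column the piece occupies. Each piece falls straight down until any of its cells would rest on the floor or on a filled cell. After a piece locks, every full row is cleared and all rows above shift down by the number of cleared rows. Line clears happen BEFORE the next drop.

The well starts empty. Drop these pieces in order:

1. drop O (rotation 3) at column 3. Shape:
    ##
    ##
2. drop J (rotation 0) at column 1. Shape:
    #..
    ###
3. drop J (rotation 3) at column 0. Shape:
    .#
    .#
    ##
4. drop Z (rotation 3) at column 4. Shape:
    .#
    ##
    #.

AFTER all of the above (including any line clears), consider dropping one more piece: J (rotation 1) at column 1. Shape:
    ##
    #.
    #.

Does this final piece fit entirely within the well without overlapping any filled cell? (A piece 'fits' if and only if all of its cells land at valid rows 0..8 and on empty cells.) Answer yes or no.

Answer: no

Derivation:
Drop 1: O rot3 at col 3 lands with bottom-row=0; cleared 0 line(s) (total 0); column heights now [0 0 0 2 2 0 0], max=2
Drop 2: J rot0 at col 1 lands with bottom-row=2; cleared 0 line(s) (total 0); column heights now [0 4 3 3 2 0 0], max=4
Drop 3: J rot3 at col 0 lands with bottom-row=4; cleared 0 line(s) (total 0); column heights now [5 7 3 3 2 0 0], max=7
Drop 4: Z rot3 at col 4 lands with bottom-row=2; cleared 0 line(s) (total 0); column heights now [5 7 3 3 4 5 0], max=7
Test piece J rot1 at col 1 (width 2): heights before test = [5 7 3 3 4 5 0]; fits = False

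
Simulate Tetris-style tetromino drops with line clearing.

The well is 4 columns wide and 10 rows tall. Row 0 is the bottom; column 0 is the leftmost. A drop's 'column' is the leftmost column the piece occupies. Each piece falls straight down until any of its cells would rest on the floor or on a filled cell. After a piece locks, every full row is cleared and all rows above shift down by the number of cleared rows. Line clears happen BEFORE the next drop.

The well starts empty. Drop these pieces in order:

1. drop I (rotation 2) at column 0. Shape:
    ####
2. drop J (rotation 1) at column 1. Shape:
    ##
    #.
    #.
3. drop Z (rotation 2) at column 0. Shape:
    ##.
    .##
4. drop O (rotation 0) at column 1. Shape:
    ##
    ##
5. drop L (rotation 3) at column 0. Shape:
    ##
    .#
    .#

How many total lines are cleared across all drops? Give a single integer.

Answer: 1

Derivation:
Drop 1: I rot2 at col 0 lands with bottom-row=0; cleared 1 line(s) (total 1); column heights now [0 0 0 0], max=0
Drop 2: J rot1 at col 1 lands with bottom-row=0; cleared 0 line(s) (total 1); column heights now [0 3 3 0], max=3
Drop 3: Z rot2 at col 0 lands with bottom-row=3; cleared 0 line(s) (total 1); column heights now [5 5 4 0], max=5
Drop 4: O rot0 at col 1 lands with bottom-row=5; cleared 0 line(s) (total 1); column heights now [5 7 7 0], max=7
Drop 5: L rot3 at col 0 lands with bottom-row=7; cleared 0 line(s) (total 1); column heights now [10 10 7 0], max=10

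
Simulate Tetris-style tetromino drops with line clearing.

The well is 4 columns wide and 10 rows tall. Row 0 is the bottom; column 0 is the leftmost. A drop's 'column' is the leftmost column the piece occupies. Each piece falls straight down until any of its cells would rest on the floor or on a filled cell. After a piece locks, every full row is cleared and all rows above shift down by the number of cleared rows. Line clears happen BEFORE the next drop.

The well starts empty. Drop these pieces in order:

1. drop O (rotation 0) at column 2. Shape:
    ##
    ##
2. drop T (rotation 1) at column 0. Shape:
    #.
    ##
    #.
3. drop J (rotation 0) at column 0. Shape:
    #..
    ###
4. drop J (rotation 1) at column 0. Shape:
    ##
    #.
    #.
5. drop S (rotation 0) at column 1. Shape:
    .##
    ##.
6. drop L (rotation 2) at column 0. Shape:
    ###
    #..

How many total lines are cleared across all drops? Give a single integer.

Drop 1: O rot0 at col 2 lands with bottom-row=0; cleared 0 line(s) (total 0); column heights now [0 0 2 2], max=2
Drop 2: T rot1 at col 0 lands with bottom-row=0; cleared 1 line(s) (total 1); column heights now [2 0 1 1], max=2
Drop 3: J rot0 at col 0 lands with bottom-row=2; cleared 0 line(s) (total 1); column heights now [4 3 3 1], max=4
Drop 4: J rot1 at col 0 lands with bottom-row=4; cleared 0 line(s) (total 1); column heights now [7 7 3 1], max=7
Drop 5: S rot0 at col 1 lands with bottom-row=7; cleared 0 line(s) (total 1); column heights now [7 8 9 9], max=9
Drop 6: L rot2 at col 0 lands with bottom-row=8; cleared 0 line(s) (total 1); column heights now [10 10 10 9], max=10

Answer: 1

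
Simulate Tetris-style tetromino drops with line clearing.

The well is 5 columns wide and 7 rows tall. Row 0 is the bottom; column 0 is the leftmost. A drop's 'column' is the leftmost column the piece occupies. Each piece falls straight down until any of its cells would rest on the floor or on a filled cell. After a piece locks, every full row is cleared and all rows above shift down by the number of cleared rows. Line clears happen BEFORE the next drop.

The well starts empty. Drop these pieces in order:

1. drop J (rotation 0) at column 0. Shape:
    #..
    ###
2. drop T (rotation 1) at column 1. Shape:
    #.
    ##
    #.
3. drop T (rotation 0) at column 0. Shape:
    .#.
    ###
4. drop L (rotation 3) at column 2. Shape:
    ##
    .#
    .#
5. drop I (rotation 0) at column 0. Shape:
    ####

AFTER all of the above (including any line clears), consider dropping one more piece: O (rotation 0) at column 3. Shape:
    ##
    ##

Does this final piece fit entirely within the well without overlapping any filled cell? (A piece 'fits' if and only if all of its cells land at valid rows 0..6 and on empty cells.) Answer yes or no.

Drop 1: J rot0 at col 0 lands with bottom-row=0; cleared 0 line(s) (total 0); column heights now [2 1 1 0 0], max=2
Drop 2: T rot1 at col 1 lands with bottom-row=1; cleared 0 line(s) (total 0); column heights now [2 4 3 0 0], max=4
Drop 3: T rot0 at col 0 lands with bottom-row=4; cleared 0 line(s) (total 0); column heights now [5 6 5 0 0], max=6
Drop 4: L rot3 at col 2 lands with bottom-row=3; cleared 0 line(s) (total 0); column heights now [5 6 6 6 0], max=6
Drop 5: I rot0 at col 0 lands with bottom-row=6; cleared 0 line(s) (total 0); column heights now [7 7 7 7 0], max=7
Test piece O rot0 at col 3 (width 2): heights before test = [7 7 7 7 0]; fits = False

Answer: no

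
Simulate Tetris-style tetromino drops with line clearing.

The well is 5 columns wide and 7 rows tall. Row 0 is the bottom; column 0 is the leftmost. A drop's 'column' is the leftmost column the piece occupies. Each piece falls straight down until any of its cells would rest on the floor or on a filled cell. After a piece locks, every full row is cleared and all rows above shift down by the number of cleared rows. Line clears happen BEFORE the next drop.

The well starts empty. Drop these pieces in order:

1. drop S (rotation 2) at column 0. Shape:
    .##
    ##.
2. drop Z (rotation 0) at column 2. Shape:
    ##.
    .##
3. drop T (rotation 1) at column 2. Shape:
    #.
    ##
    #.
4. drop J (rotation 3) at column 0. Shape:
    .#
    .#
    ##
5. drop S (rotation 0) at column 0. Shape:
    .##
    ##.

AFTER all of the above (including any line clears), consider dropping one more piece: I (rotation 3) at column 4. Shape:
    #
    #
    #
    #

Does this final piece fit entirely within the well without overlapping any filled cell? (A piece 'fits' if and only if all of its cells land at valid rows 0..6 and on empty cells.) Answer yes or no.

Answer: yes

Derivation:
Drop 1: S rot2 at col 0 lands with bottom-row=0; cleared 0 line(s) (total 0); column heights now [1 2 2 0 0], max=2
Drop 2: Z rot0 at col 2 lands with bottom-row=1; cleared 0 line(s) (total 0); column heights now [1 2 3 3 2], max=3
Drop 3: T rot1 at col 2 lands with bottom-row=3; cleared 0 line(s) (total 0); column heights now [1 2 6 5 2], max=6
Drop 4: J rot3 at col 0 lands with bottom-row=2; cleared 0 line(s) (total 0); column heights now [3 5 6 5 2], max=6
Drop 5: S rot0 at col 0 lands with bottom-row=5; cleared 0 line(s) (total 0); column heights now [6 7 7 5 2], max=7
Test piece I rot3 at col 4 (width 1): heights before test = [6 7 7 5 2]; fits = True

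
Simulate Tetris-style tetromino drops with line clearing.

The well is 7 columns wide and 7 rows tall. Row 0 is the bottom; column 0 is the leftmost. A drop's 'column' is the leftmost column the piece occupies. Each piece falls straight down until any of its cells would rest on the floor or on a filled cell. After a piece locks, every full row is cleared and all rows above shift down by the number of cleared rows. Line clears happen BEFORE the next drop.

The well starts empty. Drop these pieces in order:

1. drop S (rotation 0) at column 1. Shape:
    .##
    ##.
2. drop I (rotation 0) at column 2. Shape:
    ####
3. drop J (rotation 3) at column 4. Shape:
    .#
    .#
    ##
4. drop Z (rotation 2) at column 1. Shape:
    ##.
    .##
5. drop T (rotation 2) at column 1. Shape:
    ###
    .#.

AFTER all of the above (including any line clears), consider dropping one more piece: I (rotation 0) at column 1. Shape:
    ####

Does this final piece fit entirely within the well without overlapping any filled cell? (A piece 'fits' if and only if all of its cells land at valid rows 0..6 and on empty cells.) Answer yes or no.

Drop 1: S rot0 at col 1 lands with bottom-row=0; cleared 0 line(s) (total 0); column heights now [0 1 2 2 0 0 0], max=2
Drop 2: I rot0 at col 2 lands with bottom-row=2; cleared 0 line(s) (total 0); column heights now [0 1 3 3 3 3 0], max=3
Drop 3: J rot3 at col 4 lands with bottom-row=3; cleared 0 line(s) (total 0); column heights now [0 1 3 3 4 6 0], max=6
Drop 4: Z rot2 at col 1 lands with bottom-row=3; cleared 0 line(s) (total 0); column heights now [0 5 5 4 4 6 0], max=6
Drop 5: T rot2 at col 1 lands with bottom-row=5; cleared 0 line(s) (total 0); column heights now [0 7 7 7 4 6 0], max=7
Test piece I rot0 at col 1 (width 4): heights before test = [0 7 7 7 4 6 0]; fits = False

Answer: no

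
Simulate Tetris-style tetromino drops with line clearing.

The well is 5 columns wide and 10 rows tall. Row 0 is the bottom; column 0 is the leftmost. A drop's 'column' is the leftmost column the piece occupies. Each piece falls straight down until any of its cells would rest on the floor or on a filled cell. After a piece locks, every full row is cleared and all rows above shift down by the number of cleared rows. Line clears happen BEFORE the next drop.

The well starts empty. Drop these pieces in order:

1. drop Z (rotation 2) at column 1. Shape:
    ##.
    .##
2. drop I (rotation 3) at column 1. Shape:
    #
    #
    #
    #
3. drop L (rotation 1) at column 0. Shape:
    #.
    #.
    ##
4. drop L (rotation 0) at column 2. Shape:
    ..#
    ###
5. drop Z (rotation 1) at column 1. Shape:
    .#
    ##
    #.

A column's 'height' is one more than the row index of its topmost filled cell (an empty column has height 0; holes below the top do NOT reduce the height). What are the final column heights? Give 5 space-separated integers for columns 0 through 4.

Answer: 9 9 10 3 4

Derivation:
Drop 1: Z rot2 at col 1 lands with bottom-row=0; cleared 0 line(s) (total 0); column heights now [0 2 2 1 0], max=2
Drop 2: I rot3 at col 1 lands with bottom-row=2; cleared 0 line(s) (total 0); column heights now [0 6 2 1 0], max=6
Drop 3: L rot1 at col 0 lands with bottom-row=6; cleared 0 line(s) (total 0); column heights now [9 7 2 1 0], max=9
Drop 4: L rot0 at col 2 lands with bottom-row=2; cleared 0 line(s) (total 0); column heights now [9 7 3 3 4], max=9
Drop 5: Z rot1 at col 1 lands with bottom-row=7; cleared 0 line(s) (total 0); column heights now [9 9 10 3 4], max=10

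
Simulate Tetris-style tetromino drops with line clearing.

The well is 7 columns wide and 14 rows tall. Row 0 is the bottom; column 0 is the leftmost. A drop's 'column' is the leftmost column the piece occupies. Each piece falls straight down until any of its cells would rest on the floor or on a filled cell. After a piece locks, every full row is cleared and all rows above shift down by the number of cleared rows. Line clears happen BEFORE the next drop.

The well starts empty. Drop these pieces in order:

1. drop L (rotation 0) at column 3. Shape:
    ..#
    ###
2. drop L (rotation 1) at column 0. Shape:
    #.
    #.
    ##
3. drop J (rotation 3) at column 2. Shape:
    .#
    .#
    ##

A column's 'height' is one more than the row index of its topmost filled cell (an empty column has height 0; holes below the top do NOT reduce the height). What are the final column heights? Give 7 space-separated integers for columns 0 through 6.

Answer: 3 1 2 4 1 2 0

Derivation:
Drop 1: L rot0 at col 3 lands with bottom-row=0; cleared 0 line(s) (total 0); column heights now [0 0 0 1 1 2 0], max=2
Drop 2: L rot1 at col 0 lands with bottom-row=0; cleared 0 line(s) (total 0); column heights now [3 1 0 1 1 2 0], max=3
Drop 3: J rot3 at col 2 lands with bottom-row=1; cleared 0 line(s) (total 0); column heights now [3 1 2 4 1 2 0], max=4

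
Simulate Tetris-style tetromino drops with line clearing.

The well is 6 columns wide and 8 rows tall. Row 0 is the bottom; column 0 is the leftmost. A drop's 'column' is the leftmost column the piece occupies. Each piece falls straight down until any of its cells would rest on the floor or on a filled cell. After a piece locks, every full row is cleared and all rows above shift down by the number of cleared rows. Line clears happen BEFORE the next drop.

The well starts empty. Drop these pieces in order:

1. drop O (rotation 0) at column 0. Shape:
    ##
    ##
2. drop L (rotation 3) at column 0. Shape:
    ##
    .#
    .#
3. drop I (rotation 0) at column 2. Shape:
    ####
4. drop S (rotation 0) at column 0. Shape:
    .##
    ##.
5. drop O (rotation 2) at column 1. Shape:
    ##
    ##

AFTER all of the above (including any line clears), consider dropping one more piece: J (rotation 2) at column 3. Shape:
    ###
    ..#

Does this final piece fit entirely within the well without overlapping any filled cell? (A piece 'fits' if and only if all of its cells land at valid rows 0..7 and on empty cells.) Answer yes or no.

Drop 1: O rot0 at col 0 lands with bottom-row=0; cleared 0 line(s) (total 0); column heights now [2 2 0 0 0 0], max=2
Drop 2: L rot3 at col 0 lands with bottom-row=2; cleared 0 line(s) (total 0); column heights now [5 5 0 0 0 0], max=5
Drop 3: I rot0 at col 2 lands with bottom-row=0; cleared 1 line(s) (total 1); column heights now [4 4 0 0 0 0], max=4
Drop 4: S rot0 at col 0 lands with bottom-row=4; cleared 0 line(s) (total 1); column heights now [5 6 6 0 0 0], max=6
Drop 5: O rot2 at col 1 lands with bottom-row=6; cleared 0 line(s) (total 1); column heights now [5 8 8 0 0 0], max=8
Test piece J rot2 at col 3 (width 3): heights before test = [5 8 8 0 0 0]; fits = True

Answer: yes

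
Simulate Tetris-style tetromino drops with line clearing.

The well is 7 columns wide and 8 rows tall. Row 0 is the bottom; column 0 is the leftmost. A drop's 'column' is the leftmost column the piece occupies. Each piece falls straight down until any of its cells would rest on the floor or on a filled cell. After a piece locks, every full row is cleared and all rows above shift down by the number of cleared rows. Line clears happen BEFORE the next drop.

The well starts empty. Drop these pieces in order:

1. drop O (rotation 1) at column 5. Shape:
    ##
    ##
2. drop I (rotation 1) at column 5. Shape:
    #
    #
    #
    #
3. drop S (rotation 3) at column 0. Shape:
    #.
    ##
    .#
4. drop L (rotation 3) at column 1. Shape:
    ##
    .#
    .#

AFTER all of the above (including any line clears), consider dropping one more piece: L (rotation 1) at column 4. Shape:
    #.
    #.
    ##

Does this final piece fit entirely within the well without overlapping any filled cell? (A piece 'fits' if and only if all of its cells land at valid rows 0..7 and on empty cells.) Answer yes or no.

Answer: no

Derivation:
Drop 1: O rot1 at col 5 lands with bottom-row=0; cleared 0 line(s) (total 0); column heights now [0 0 0 0 0 2 2], max=2
Drop 2: I rot1 at col 5 lands with bottom-row=2; cleared 0 line(s) (total 0); column heights now [0 0 0 0 0 6 2], max=6
Drop 3: S rot3 at col 0 lands with bottom-row=0; cleared 0 line(s) (total 0); column heights now [3 2 0 0 0 6 2], max=6
Drop 4: L rot3 at col 1 lands with bottom-row=0; cleared 0 line(s) (total 0); column heights now [3 3 3 0 0 6 2], max=6
Test piece L rot1 at col 4 (width 2): heights before test = [3 3 3 0 0 6 2]; fits = False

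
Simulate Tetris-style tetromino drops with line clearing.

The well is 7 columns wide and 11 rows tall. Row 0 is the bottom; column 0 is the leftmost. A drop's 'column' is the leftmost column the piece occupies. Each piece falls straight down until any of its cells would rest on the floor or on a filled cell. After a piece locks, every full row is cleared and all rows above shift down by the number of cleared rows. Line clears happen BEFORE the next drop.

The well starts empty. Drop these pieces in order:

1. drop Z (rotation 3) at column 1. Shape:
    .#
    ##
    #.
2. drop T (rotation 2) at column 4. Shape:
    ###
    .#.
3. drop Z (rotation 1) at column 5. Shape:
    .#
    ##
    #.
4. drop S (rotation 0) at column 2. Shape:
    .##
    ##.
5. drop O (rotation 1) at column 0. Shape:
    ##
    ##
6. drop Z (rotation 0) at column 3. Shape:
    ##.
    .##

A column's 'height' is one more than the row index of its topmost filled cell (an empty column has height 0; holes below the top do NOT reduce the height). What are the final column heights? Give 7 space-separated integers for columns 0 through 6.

Drop 1: Z rot3 at col 1 lands with bottom-row=0; cleared 0 line(s) (total 0); column heights now [0 2 3 0 0 0 0], max=3
Drop 2: T rot2 at col 4 lands with bottom-row=0; cleared 0 line(s) (total 0); column heights now [0 2 3 0 2 2 2], max=3
Drop 3: Z rot1 at col 5 lands with bottom-row=2; cleared 0 line(s) (total 0); column heights now [0 2 3 0 2 4 5], max=5
Drop 4: S rot0 at col 2 lands with bottom-row=3; cleared 0 line(s) (total 0); column heights now [0 2 4 5 5 4 5], max=5
Drop 5: O rot1 at col 0 lands with bottom-row=2; cleared 0 line(s) (total 0); column heights now [4 4 4 5 5 4 5], max=5
Drop 6: Z rot0 at col 3 lands with bottom-row=5; cleared 0 line(s) (total 0); column heights now [4 4 4 7 7 6 5], max=7

Answer: 4 4 4 7 7 6 5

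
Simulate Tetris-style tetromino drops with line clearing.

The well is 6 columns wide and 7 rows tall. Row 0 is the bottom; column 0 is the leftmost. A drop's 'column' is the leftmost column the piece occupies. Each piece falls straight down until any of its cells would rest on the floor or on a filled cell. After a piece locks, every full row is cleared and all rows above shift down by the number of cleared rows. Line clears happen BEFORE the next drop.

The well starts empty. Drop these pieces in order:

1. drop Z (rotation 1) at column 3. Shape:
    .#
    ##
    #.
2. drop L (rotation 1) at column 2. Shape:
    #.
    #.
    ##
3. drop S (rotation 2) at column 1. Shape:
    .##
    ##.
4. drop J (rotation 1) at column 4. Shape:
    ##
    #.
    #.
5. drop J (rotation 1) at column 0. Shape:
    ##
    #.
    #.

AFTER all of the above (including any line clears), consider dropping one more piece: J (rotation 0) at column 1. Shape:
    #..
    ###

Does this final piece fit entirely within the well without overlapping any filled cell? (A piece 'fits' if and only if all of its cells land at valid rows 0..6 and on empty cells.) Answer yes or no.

Drop 1: Z rot1 at col 3 lands with bottom-row=0; cleared 0 line(s) (total 0); column heights now [0 0 0 2 3 0], max=3
Drop 2: L rot1 at col 2 lands with bottom-row=2; cleared 0 line(s) (total 0); column heights now [0 0 5 3 3 0], max=5
Drop 3: S rot2 at col 1 lands with bottom-row=5; cleared 0 line(s) (total 0); column heights now [0 6 7 7 3 0], max=7
Drop 4: J rot1 at col 4 lands with bottom-row=3; cleared 0 line(s) (total 0); column heights now [0 6 7 7 6 6], max=7
Drop 5: J rot1 at col 0 lands with bottom-row=4; cleared 0 line(s) (total 0); column heights now [7 7 7 7 6 6], max=7
Test piece J rot0 at col 1 (width 3): heights before test = [7 7 7 7 6 6]; fits = False

Answer: no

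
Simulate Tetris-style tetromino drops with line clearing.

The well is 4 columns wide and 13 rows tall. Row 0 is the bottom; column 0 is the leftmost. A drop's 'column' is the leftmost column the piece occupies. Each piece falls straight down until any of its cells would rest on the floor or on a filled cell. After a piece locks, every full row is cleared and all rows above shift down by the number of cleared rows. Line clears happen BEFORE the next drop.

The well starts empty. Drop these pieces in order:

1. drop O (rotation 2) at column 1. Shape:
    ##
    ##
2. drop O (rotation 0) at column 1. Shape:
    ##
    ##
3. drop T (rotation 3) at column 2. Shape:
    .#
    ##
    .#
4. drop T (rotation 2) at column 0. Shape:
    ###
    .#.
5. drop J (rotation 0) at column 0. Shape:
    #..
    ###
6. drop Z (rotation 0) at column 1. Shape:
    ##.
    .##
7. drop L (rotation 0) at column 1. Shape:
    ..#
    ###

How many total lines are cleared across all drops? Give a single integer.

Drop 1: O rot2 at col 1 lands with bottom-row=0; cleared 0 line(s) (total 0); column heights now [0 2 2 0], max=2
Drop 2: O rot0 at col 1 lands with bottom-row=2; cleared 0 line(s) (total 0); column heights now [0 4 4 0], max=4
Drop 3: T rot3 at col 2 lands with bottom-row=3; cleared 0 line(s) (total 0); column heights now [0 4 5 6], max=6
Drop 4: T rot2 at col 0 lands with bottom-row=4; cleared 1 line(s) (total 1); column heights now [0 5 5 5], max=5
Drop 5: J rot0 at col 0 lands with bottom-row=5; cleared 0 line(s) (total 1); column heights now [7 6 6 5], max=7
Drop 6: Z rot0 at col 1 lands with bottom-row=6; cleared 0 line(s) (total 1); column heights now [7 8 8 7], max=8
Drop 7: L rot0 at col 1 lands with bottom-row=8; cleared 0 line(s) (total 1); column heights now [7 9 9 10], max=10

Answer: 1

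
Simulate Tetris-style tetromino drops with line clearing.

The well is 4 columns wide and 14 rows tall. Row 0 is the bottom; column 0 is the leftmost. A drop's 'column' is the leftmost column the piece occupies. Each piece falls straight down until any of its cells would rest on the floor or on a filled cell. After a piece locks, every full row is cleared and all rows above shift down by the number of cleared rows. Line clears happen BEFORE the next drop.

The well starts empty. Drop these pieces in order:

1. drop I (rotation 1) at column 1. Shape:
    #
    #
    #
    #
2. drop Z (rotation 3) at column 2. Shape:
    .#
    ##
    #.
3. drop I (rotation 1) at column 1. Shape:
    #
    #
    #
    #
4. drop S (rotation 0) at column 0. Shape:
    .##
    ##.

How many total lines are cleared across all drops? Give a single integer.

Answer: 0

Derivation:
Drop 1: I rot1 at col 1 lands with bottom-row=0; cleared 0 line(s) (total 0); column heights now [0 4 0 0], max=4
Drop 2: Z rot3 at col 2 lands with bottom-row=0; cleared 0 line(s) (total 0); column heights now [0 4 2 3], max=4
Drop 3: I rot1 at col 1 lands with bottom-row=4; cleared 0 line(s) (total 0); column heights now [0 8 2 3], max=8
Drop 4: S rot0 at col 0 lands with bottom-row=8; cleared 0 line(s) (total 0); column heights now [9 10 10 3], max=10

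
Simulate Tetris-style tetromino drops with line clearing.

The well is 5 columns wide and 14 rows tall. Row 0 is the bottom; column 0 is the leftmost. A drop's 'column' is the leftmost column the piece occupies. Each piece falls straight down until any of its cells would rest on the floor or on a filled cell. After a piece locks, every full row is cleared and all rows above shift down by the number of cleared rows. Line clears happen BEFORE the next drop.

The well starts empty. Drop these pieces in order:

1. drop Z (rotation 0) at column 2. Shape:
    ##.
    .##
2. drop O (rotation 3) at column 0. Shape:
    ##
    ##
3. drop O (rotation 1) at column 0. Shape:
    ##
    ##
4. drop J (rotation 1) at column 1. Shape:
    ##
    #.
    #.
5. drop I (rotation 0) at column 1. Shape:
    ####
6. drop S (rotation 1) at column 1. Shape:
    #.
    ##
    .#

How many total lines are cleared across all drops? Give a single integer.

Drop 1: Z rot0 at col 2 lands with bottom-row=0; cleared 0 line(s) (total 0); column heights now [0 0 2 2 1], max=2
Drop 2: O rot3 at col 0 lands with bottom-row=0; cleared 0 line(s) (total 0); column heights now [2 2 2 2 1], max=2
Drop 3: O rot1 at col 0 lands with bottom-row=2; cleared 0 line(s) (total 0); column heights now [4 4 2 2 1], max=4
Drop 4: J rot1 at col 1 lands with bottom-row=4; cleared 0 line(s) (total 0); column heights now [4 7 7 2 1], max=7
Drop 5: I rot0 at col 1 lands with bottom-row=7; cleared 0 line(s) (total 0); column heights now [4 8 8 8 8], max=8
Drop 6: S rot1 at col 1 lands with bottom-row=8; cleared 0 line(s) (total 0); column heights now [4 11 10 8 8], max=11

Answer: 0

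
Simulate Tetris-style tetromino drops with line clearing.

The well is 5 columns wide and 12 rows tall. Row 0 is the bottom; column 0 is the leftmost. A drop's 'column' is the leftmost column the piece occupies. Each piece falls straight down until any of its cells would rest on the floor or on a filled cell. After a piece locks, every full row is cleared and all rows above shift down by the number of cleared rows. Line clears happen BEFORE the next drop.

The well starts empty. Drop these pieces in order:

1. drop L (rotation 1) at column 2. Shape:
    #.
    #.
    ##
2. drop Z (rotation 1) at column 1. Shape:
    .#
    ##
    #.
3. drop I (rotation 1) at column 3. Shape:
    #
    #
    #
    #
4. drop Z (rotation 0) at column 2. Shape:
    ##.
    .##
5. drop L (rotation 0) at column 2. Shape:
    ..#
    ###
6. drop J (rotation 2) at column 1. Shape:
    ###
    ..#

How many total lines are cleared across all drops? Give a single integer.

Drop 1: L rot1 at col 2 lands with bottom-row=0; cleared 0 line(s) (total 0); column heights now [0 0 3 1 0], max=3
Drop 2: Z rot1 at col 1 lands with bottom-row=2; cleared 0 line(s) (total 0); column heights now [0 4 5 1 0], max=5
Drop 3: I rot1 at col 3 lands with bottom-row=1; cleared 0 line(s) (total 0); column heights now [0 4 5 5 0], max=5
Drop 4: Z rot0 at col 2 lands with bottom-row=5; cleared 0 line(s) (total 0); column heights now [0 4 7 7 6], max=7
Drop 5: L rot0 at col 2 lands with bottom-row=7; cleared 0 line(s) (total 0); column heights now [0 4 8 8 9], max=9
Drop 6: J rot2 at col 1 lands with bottom-row=8; cleared 0 line(s) (total 0); column heights now [0 10 10 10 9], max=10

Answer: 0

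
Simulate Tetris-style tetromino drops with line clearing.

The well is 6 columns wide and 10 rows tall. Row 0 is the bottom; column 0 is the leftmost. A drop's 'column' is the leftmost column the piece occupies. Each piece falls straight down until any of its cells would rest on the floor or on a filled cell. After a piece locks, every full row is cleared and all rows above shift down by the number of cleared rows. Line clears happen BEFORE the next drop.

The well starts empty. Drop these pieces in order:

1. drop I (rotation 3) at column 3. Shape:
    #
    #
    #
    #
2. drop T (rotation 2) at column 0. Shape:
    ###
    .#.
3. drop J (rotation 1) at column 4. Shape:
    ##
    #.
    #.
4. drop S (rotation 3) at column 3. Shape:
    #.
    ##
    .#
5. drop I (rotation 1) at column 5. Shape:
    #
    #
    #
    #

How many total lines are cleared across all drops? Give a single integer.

Drop 1: I rot3 at col 3 lands with bottom-row=0; cleared 0 line(s) (total 0); column heights now [0 0 0 4 0 0], max=4
Drop 2: T rot2 at col 0 lands with bottom-row=0; cleared 0 line(s) (total 0); column heights now [2 2 2 4 0 0], max=4
Drop 3: J rot1 at col 4 lands with bottom-row=0; cleared 0 line(s) (total 0); column heights now [2 2 2 4 3 3], max=4
Drop 4: S rot3 at col 3 lands with bottom-row=3; cleared 0 line(s) (total 0); column heights now [2 2 2 6 5 3], max=6
Drop 5: I rot1 at col 5 lands with bottom-row=3; cleared 0 line(s) (total 0); column heights now [2 2 2 6 5 7], max=7

Answer: 0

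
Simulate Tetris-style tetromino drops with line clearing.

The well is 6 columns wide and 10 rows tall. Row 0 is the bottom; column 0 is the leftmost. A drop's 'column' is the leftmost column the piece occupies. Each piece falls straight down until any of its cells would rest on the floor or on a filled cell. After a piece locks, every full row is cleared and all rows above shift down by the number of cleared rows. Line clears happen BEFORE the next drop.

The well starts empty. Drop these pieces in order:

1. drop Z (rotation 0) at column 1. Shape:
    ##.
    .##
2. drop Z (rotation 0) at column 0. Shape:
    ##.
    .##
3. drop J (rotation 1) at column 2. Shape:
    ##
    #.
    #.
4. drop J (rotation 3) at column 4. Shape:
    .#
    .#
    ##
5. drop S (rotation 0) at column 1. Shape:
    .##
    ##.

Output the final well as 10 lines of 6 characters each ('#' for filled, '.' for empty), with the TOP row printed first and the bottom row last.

Drop 1: Z rot0 at col 1 lands with bottom-row=0; cleared 0 line(s) (total 0); column heights now [0 2 2 1 0 0], max=2
Drop 2: Z rot0 at col 0 lands with bottom-row=2; cleared 0 line(s) (total 0); column heights now [4 4 3 1 0 0], max=4
Drop 3: J rot1 at col 2 lands with bottom-row=3; cleared 0 line(s) (total 0); column heights now [4 4 6 6 0 0], max=6
Drop 4: J rot3 at col 4 lands with bottom-row=0; cleared 0 line(s) (total 0); column heights now [4 4 6 6 1 3], max=6
Drop 5: S rot0 at col 1 lands with bottom-row=6; cleared 0 line(s) (total 0); column heights now [4 7 8 8 1 3], max=8

Answer: ......
......
..##..
.##...
..##..
..#...
###...
.##..#
.##..#
..####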